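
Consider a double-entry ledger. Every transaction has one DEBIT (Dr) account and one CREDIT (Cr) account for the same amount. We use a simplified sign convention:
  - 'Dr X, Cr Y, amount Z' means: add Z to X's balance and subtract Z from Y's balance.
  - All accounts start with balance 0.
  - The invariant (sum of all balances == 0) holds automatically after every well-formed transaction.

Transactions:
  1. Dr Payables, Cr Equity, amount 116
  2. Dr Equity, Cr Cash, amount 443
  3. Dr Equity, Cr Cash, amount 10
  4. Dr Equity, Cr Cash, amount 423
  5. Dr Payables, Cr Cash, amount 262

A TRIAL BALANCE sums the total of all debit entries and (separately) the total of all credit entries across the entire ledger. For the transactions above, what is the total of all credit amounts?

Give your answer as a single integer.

Answer: 1254

Derivation:
Txn 1: credit+=116
Txn 2: credit+=443
Txn 3: credit+=10
Txn 4: credit+=423
Txn 5: credit+=262
Total credits = 1254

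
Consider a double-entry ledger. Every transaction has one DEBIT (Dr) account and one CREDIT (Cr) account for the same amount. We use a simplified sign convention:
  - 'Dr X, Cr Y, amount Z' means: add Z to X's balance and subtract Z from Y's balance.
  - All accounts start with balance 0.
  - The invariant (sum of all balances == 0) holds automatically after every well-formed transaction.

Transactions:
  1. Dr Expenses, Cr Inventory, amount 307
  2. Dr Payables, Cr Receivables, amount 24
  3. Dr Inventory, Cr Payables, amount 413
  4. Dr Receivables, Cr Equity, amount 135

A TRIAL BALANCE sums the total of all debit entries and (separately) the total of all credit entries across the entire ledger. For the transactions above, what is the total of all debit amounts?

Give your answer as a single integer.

Txn 1: debit+=307
Txn 2: debit+=24
Txn 3: debit+=413
Txn 4: debit+=135
Total debits = 879

Answer: 879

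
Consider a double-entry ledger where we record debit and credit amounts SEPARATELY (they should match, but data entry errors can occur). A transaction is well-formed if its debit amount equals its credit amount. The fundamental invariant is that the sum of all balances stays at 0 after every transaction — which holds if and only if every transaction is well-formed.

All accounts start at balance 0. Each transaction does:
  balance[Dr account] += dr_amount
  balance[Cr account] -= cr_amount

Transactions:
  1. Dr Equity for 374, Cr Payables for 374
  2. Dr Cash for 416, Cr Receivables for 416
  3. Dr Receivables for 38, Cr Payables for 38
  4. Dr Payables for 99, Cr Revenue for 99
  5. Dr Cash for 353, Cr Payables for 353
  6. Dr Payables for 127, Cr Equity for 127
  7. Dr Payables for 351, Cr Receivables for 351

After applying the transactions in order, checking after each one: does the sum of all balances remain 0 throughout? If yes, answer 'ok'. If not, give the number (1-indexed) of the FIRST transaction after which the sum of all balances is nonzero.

After txn 1: dr=374 cr=374 sum_balances=0
After txn 2: dr=416 cr=416 sum_balances=0
After txn 3: dr=38 cr=38 sum_balances=0
After txn 4: dr=99 cr=99 sum_balances=0
After txn 5: dr=353 cr=353 sum_balances=0
After txn 6: dr=127 cr=127 sum_balances=0
After txn 7: dr=351 cr=351 sum_balances=0

Answer: ok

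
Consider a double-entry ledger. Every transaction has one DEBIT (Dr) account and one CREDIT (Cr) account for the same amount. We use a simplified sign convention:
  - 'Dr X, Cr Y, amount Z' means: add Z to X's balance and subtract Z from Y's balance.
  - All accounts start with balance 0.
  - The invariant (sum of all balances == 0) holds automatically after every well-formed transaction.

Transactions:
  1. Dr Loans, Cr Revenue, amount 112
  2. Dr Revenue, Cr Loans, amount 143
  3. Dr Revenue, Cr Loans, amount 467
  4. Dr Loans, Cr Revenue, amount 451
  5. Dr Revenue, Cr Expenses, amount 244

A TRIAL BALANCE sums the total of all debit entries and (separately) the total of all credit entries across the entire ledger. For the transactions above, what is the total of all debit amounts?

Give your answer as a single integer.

Txn 1: debit+=112
Txn 2: debit+=143
Txn 3: debit+=467
Txn 4: debit+=451
Txn 5: debit+=244
Total debits = 1417

Answer: 1417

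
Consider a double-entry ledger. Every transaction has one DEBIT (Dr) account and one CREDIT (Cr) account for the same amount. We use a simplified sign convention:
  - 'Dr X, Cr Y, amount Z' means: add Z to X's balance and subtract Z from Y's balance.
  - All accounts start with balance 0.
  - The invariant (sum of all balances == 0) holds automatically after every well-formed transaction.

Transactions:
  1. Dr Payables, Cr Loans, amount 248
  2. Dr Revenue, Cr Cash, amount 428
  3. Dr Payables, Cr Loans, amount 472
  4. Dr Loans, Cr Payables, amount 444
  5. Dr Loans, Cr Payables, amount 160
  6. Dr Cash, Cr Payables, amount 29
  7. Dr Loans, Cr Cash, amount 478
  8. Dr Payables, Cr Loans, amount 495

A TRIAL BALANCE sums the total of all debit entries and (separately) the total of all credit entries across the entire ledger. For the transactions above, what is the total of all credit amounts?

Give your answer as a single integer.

Txn 1: credit+=248
Txn 2: credit+=428
Txn 3: credit+=472
Txn 4: credit+=444
Txn 5: credit+=160
Txn 6: credit+=29
Txn 7: credit+=478
Txn 8: credit+=495
Total credits = 2754

Answer: 2754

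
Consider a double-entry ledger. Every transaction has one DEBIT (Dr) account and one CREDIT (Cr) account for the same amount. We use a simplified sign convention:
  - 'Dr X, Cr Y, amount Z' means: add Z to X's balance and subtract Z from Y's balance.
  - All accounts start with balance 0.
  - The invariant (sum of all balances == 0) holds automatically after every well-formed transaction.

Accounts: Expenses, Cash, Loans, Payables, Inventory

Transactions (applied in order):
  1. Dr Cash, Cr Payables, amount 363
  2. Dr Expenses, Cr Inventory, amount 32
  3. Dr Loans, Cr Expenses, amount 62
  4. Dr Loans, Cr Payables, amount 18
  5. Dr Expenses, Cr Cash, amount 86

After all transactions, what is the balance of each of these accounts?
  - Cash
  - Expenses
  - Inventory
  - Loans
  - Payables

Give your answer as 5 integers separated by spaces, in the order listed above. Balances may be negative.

Answer: 277 56 -32 80 -381

Derivation:
After txn 1 (Dr Cash, Cr Payables, amount 363): Cash=363 Payables=-363
After txn 2 (Dr Expenses, Cr Inventory, amount 32): Cash=363 Expenses=32 Inventory=-32 Payables=-363
After txn 3 (Dr Loans, Cr Expenses, amount 62): Cash=363 Expenses=-30 Inventory=-32 Loans=62 Payables=-363
After txn 4 (Dr Loans, Cr Payables, amount 18): Cash=363 Expenses=-30 Inventory=-32 Loans=80 Payables=-381
After txn 5 (Dr Expenses, Cr Cash, amount 86): Cash=277 Expenses=56 Inventory=-32 Loans=80 Payables=-381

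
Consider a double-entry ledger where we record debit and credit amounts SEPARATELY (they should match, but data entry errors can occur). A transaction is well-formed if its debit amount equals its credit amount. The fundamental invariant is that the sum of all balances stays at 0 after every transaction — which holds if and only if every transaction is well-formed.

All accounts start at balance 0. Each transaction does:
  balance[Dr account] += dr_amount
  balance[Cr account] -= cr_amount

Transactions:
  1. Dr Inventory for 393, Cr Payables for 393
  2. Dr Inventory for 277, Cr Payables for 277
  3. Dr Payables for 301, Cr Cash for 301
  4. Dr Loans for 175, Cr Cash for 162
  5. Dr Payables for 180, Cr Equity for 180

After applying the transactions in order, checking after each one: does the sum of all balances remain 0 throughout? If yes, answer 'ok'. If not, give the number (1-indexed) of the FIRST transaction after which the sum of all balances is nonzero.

Answer: 4

Derivation:
After txn 1: dr=393 cr=393 sum_balances=0
After txn 2: dr=277 cr=277 sum_balances=0
After txn 3: dr=301 cr=301 sum_balances=0
After txn 4: dr=175 cr=162 sum_balances=13
After txn 5: dr=180 cr=180 sum_balances=13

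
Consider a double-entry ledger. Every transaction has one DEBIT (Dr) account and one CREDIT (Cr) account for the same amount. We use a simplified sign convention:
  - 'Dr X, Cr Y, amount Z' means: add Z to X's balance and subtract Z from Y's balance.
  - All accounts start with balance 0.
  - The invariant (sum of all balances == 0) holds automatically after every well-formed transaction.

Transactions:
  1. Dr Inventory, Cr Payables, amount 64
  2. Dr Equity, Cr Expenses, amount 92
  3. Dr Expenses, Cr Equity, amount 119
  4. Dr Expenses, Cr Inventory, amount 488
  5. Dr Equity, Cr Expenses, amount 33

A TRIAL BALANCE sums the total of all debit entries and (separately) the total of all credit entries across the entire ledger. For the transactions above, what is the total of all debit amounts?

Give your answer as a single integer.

Txn 1: debit+=64
Txn 2: debit+=92
Txn 3: debit+=119
Txn 4: debit+=488
Txn 5: debit+=33
Total debits = 796

Answer: 796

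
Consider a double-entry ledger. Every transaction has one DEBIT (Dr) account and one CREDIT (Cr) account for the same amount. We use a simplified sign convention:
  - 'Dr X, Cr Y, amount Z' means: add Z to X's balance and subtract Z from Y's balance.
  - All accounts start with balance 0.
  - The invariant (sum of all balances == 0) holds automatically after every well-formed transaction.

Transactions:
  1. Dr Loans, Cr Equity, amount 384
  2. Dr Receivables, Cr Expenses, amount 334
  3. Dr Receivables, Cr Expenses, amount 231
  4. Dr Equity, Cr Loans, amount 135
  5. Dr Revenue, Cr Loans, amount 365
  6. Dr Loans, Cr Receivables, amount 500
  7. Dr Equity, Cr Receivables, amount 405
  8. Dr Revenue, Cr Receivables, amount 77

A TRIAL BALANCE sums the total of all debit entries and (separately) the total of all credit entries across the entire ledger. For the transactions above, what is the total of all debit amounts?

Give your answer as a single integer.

Txn 1: debit+=384
Txn 2: debit+=334
Txn 3: debit+=231
Txn 4: debit+=135
Txn 5: debit+=365
Txn 6: debit+=500
Txn 7: debit+=405
Txn 8: debit+=77
Total debits = 2431

Answer: 2431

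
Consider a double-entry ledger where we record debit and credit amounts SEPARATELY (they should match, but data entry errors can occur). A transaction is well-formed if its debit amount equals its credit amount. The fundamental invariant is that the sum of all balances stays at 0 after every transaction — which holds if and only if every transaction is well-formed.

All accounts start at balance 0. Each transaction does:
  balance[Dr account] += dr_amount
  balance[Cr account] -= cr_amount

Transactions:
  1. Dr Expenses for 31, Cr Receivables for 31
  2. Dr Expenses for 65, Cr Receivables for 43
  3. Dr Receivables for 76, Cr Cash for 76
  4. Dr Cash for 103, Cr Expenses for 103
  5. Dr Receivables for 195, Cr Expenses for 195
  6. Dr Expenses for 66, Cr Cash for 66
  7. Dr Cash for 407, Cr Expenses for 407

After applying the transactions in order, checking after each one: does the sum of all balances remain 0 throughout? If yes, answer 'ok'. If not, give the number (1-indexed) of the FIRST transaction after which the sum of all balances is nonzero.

After txn 1: dr=31 cr=31 sum_balances=0
After txn 2: dr=65 cr=43 sum_balances=22
After txn 3: dr=76 cr=76 sum_balances=22
After txn 4: dr=103 cr=103 sum_balances=22
After txn 5: dr=195 cr=195 sum_balances=22
After txn 6: dr=66 cr=66 sum_balances=22
After txn 7: dr=407 cr=407 sum_balances=22

Answer: 2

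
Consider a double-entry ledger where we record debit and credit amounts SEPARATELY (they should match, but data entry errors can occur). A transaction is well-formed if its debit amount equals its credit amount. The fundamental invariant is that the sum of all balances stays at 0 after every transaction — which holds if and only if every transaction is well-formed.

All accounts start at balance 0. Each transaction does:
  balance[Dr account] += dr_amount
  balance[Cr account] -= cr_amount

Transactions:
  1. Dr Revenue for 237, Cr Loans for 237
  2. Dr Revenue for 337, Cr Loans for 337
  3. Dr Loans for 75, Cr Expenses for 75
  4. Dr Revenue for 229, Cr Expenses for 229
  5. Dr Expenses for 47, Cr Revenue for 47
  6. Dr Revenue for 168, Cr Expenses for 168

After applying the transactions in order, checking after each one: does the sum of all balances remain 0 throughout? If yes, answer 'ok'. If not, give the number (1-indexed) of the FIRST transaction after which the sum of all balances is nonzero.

Answer: ok

Derivation:
After txn 1: dr=237 cr=237 sum_balances=0
After txn 2: dr=337 cr=337 sum_balances=0
After txn 3: dr=75 cr=75 sum_balances=0
After txn 4: dr=229 cr=229 sum_balances=0
After txn 5: dr=47 cr=47 sum_balances=0
After txn 6: dr=168 cr=168 sum_balances=0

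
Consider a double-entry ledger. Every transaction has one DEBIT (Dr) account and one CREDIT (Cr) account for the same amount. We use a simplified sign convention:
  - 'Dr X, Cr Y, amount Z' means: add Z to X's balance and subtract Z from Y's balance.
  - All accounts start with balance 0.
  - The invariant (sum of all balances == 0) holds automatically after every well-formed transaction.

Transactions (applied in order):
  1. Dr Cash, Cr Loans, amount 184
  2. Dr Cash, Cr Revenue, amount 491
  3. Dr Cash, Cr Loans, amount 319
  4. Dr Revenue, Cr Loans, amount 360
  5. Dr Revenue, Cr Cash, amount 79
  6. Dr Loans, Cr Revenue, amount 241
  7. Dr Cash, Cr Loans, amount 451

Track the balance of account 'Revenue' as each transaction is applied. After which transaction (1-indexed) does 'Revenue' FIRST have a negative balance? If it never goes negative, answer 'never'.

Answer: 2

Derivation:
After txn 1: Revenue=0
After txn 2: Revenue=-491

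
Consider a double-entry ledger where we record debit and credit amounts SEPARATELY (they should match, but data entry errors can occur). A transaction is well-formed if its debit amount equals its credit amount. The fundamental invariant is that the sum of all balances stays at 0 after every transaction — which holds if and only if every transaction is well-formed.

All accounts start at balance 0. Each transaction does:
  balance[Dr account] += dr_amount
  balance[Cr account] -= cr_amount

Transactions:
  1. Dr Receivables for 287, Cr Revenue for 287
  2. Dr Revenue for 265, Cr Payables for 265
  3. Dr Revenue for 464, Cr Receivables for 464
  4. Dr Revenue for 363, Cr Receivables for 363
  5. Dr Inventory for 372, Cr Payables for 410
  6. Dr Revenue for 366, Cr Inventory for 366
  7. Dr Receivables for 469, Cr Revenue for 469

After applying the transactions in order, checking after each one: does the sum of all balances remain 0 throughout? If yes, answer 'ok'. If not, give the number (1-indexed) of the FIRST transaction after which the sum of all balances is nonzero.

Answer: 5

Derivation:
After txn 1: dr=287 cr=287 sum_balances=0
After txn 2: dr=265 cr=265 sum_balances=0
After txn 3: dr=464 cr=464 sum_balances=0
After txn 4: dr=363 cr=363 sum_balances=0
After txn 5: dr=372 cr=410 sum_balances=-38
After txn 6: dr=366 cr=366 sum_balances=-38
After txn 7: dr=469 cr=469 sum_balances=-38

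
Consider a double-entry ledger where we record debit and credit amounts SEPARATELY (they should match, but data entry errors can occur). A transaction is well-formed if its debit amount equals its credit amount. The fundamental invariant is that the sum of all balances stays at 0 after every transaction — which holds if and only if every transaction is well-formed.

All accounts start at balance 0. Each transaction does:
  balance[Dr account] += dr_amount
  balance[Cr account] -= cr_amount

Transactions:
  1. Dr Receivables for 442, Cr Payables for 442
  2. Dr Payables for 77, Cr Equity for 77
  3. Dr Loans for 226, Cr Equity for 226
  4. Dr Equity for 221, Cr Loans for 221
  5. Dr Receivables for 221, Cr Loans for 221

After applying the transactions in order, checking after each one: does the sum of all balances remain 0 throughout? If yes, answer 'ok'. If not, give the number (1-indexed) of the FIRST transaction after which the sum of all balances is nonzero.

Answer: ok

Derivation:
After txn 1: dr=442 cr=442 sum_balances=0
After txn 2: dr=77 cr=77 sum_balances=0
After txn 3: dr=226 cr=226 sum_balances=0
After txn 4: dr=221 cr=221 sum_balances=0
After txn 5: dr=221 cr=221 sum_balances=0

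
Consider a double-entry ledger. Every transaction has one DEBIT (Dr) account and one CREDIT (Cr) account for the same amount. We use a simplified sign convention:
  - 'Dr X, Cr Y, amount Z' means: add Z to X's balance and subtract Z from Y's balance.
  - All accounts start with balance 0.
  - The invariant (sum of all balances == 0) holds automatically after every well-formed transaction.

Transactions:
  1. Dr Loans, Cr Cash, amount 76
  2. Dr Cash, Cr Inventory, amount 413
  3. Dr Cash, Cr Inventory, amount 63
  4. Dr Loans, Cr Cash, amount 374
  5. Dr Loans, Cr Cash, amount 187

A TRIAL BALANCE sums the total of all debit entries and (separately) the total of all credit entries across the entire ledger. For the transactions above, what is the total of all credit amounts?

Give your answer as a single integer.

Txn 1: credit+=76
Txn 2: credit+=413
Txn 3: credit+=63
Txn 4: credit+=374
Txn 5: credit+=187
Total credits = 1113

Answer: 1113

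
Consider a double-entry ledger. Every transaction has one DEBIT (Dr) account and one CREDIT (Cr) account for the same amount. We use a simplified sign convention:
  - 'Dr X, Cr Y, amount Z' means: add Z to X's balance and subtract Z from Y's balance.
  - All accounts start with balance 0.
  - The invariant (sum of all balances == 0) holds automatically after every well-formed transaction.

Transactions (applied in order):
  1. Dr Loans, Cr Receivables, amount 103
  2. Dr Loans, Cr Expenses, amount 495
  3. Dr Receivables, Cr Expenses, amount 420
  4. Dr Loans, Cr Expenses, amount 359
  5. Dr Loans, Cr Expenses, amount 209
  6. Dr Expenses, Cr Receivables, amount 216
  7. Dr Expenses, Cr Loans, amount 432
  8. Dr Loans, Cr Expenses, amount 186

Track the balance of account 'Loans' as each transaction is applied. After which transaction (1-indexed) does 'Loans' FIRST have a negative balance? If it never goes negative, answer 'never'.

After txn 1: Loans=103
After txn 2: Loans=598
After txn 3: Loans=598
After txn 4: Loans=957
After txn 5: Loans=1166
After txn 6: Loans=1166
After txn 7: Loans=734
After txn 8: Loans=920

Answer: never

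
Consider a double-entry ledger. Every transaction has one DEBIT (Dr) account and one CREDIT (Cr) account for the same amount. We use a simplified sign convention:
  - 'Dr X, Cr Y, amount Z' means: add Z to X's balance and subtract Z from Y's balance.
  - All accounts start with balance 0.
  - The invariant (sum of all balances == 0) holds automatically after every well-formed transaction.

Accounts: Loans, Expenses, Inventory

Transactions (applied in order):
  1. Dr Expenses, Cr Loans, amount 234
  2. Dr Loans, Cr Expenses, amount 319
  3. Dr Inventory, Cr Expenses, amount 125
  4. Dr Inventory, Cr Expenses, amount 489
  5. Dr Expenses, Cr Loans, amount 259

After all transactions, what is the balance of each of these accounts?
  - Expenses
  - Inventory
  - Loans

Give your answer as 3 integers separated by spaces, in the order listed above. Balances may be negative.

Answer: -440 614 -174

Derivation:
After txn 1 (Dr Expenses, Cr Loans, amount 234): Expenses=234 Loans=-234
After txn 2 (Dr Loans, Cr Expenses, amount 319): Expenses=-85 Loans=85
After txn 3 (Dr Inventory, Cr Expenses, amount 125): Expenses=-210 Inventory=125 Loans=85
After txn 4 (Dr Inventory, Cr Expenses, amount 489): Expenses=-699 Inventory=614 Loans=85
After txn 5 (Dr Expenses, Cr Loans, amount 259): Expenses=-440 Inventory=614 Loans=-174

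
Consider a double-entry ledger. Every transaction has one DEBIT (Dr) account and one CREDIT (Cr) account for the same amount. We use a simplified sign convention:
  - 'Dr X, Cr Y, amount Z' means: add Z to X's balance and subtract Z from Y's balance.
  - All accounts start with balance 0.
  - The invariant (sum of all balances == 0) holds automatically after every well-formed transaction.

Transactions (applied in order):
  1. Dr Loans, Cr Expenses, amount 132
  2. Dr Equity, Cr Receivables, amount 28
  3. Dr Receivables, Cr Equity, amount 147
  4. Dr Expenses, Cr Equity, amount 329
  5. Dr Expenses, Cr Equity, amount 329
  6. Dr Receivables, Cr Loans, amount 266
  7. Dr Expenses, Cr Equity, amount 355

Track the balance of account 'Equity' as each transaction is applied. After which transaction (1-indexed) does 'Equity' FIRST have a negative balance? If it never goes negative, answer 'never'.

Answer: 3

Derivation:
After txn 1: Equity=0
After txn 2: Equity=28
After txn 3: Equity=-119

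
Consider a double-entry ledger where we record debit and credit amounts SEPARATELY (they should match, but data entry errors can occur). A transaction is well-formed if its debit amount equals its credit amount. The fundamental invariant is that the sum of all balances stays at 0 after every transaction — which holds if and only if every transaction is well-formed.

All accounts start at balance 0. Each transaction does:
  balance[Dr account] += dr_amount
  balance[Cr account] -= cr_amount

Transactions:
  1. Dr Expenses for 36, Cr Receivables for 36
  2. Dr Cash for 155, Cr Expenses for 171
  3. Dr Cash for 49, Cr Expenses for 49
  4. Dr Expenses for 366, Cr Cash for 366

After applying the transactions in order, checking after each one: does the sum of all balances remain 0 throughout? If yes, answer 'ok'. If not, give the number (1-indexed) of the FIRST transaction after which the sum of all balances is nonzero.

After txn 1: dr=36 cr=36 sum_balances=0
After txn 2: dr=155 cr=171 sum_balances=-16
After txn 3: dr=49 cr=49 sum_balances=-16
After txn 4: dr=366 cr=366 sum_balances=-16

Answer: 2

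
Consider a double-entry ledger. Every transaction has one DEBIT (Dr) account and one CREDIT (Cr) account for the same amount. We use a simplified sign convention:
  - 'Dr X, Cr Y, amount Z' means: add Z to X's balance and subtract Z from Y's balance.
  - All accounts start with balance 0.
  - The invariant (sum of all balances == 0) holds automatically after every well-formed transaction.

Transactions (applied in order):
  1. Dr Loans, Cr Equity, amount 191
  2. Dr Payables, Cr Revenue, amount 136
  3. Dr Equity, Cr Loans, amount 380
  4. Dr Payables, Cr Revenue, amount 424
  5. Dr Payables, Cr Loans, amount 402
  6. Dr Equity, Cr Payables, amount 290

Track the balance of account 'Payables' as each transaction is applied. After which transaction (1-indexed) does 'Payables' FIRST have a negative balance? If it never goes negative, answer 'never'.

Answer: never

Derivation:
After txn 1: Payables=0
After txn 2: Payables=136
After txn 3: Payables=136
After txn 4: Payables=560
After txn 5: Payables=962
After txn 6: Payables=672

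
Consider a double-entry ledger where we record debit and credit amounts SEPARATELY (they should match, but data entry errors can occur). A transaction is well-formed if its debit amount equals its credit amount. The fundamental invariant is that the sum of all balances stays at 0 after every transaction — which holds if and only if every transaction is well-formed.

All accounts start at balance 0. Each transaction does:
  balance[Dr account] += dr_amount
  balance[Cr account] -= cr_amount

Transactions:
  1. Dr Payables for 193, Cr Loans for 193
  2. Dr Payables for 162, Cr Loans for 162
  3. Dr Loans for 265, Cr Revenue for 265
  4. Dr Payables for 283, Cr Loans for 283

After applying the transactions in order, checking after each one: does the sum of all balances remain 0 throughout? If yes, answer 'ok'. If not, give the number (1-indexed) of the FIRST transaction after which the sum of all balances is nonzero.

Answer: ok

Derivation:
After txn 1: dr=193 cr=193 sum_balances=0
After txn 2: dr=162 cr=162 sum_balances=0
After txn 3: dr=265 cr=265 sum_balances=0
After txn 4: dr=283 cr=283 sum_balances=0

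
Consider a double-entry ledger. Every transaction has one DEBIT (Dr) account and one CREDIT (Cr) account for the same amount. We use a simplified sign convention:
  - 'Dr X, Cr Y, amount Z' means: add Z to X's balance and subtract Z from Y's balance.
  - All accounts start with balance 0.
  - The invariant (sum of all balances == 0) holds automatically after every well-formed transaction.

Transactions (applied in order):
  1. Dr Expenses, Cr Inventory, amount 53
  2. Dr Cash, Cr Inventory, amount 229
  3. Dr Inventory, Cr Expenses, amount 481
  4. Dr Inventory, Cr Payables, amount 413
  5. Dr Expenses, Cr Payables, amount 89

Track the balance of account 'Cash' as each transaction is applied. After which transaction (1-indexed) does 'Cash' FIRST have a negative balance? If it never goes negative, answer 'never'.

After txn 1: Cash=0
After txn 2: Cash=229
After txn 3: Cash=229
After txn 4: Cash=229
After txn 5: Cash=229

Answer: never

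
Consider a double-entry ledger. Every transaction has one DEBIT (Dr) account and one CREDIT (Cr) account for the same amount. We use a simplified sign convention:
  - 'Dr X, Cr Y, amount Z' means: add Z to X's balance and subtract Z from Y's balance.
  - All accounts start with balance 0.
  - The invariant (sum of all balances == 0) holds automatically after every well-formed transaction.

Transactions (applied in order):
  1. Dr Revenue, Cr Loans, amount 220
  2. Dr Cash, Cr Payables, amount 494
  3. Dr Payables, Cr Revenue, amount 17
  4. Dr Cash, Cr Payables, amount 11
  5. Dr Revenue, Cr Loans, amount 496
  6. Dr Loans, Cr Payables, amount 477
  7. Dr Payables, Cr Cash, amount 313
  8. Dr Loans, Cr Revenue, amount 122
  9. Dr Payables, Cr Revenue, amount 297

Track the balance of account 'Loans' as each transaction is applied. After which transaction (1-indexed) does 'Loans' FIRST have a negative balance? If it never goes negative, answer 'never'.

Answer: 1

Derivation:
After txn 1: Loans=-220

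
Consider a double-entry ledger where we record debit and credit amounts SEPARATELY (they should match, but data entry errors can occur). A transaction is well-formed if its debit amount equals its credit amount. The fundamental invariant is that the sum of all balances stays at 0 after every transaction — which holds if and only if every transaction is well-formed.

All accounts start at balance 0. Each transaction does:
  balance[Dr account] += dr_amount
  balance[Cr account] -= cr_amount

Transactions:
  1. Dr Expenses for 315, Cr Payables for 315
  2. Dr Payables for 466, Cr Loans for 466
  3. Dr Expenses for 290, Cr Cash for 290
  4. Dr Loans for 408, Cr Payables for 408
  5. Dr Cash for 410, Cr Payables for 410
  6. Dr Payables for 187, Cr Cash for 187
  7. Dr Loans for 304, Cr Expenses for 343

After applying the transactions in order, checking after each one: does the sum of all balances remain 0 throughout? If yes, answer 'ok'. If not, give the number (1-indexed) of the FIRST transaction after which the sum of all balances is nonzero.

After txn 1: dr=315 cr=315 sum_balances=0
After txn 2: dr=466 cr=466 sum_balances=0
After txn 3: dr=290 cr=290 sum_balances=0
After txn 4: dr=408 cr=408 sum_balances=0
After txn 5: dr=410 cr=410 sum_balances=0
After txn 6: dr=187 cr=187 sum_balances=0
After txn 7: dr=304 cr=343 sum_balances=-39

Answer: 7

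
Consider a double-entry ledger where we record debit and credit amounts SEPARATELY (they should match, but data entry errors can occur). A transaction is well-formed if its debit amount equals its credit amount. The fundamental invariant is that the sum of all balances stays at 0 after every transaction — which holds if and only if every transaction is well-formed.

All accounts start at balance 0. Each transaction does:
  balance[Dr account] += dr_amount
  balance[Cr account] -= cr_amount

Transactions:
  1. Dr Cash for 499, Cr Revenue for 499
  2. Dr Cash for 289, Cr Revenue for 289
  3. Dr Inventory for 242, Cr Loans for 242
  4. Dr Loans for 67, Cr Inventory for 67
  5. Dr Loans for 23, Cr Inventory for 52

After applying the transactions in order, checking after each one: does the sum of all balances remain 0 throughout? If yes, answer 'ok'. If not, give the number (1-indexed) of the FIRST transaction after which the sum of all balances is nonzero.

After txn 1: dr=499 cr=499 sum_balances=0
After txn 2: dr=289 cr=289 sum_balances=0
After txn 3: dr=242 cr=242 sum_balances=0
After txn 4: dr=67 cr=67 sum_balances=0
After txn 5: dr=23 cr=52 sum_balances=-29

Answer: 5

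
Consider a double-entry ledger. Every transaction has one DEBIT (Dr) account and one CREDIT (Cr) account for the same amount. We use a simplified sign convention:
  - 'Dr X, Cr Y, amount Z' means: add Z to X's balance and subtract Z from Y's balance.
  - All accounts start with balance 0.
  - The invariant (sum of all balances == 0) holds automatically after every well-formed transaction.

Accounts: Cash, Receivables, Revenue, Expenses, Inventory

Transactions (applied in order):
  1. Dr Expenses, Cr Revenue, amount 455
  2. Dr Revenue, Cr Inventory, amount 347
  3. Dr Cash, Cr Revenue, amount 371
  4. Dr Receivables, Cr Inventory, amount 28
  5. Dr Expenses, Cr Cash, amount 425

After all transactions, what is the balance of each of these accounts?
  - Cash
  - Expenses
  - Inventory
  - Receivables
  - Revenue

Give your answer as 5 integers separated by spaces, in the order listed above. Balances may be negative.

Answer: -54 880 -375 28 -479

Derivation:
After txn 1 (Dr Expenses, Cr Revenue, amount 455): Expenses=455 Revenue=-455
After txn 2 (Dr Revenue, Cr Inventory, amount 347): Expenses=455 Inventory=-347 Revenue=-108
After txn 3 (Dr Cash, Cr Revenue, amount 371): Cash=371 Expenses=455 Inventory=-347 Revenue=-479
After txn 4 (Dr Receivables, Cr Inventory, amount 28): Cash=371 Expenses=455 Inventory=-375 Receivables=28 Revenue=-479
After txn 5 (Dr Expenses, Cr Cash, amount 425): Cash=-54 Expenses=880 Inventory=-375 Receivables=28 Revenue=-479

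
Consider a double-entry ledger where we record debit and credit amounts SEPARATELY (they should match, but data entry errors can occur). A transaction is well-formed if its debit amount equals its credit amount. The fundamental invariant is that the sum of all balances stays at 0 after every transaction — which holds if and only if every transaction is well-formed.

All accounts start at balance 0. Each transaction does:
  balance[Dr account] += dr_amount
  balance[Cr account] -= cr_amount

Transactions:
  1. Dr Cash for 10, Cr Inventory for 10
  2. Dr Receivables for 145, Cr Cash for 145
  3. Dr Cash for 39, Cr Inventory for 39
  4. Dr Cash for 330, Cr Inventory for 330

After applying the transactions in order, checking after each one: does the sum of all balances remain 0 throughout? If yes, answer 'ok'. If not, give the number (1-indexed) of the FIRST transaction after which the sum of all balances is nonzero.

Answer: ok

Derivation:
After txn 1: dr=10 cr=10 sum_balances=0
After txn 2: dr=145 cr=145 sum_balances=0
After txn 3: dr=39 cr=39 sum_balances=0
After txn 4: dr=330 cr=330 sum_balances=0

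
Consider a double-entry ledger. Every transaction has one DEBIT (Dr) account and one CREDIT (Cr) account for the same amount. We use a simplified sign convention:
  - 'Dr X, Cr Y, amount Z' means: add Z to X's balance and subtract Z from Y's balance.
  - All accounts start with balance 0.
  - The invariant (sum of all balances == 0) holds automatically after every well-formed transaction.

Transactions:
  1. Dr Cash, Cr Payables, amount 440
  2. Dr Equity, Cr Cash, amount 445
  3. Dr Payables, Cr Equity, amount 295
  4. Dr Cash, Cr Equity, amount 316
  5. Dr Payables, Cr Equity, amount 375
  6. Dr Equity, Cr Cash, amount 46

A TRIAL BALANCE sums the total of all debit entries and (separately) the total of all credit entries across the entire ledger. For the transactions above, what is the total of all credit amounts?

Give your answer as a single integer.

Txn 1: credit+=440
Txn 2: credit+=445
Txn 3: credit+=295
Txn 4: credit+=316
Txn 5: credit+=375
Txn 6: credit+=46
Total credits = 1917

Answer: 1917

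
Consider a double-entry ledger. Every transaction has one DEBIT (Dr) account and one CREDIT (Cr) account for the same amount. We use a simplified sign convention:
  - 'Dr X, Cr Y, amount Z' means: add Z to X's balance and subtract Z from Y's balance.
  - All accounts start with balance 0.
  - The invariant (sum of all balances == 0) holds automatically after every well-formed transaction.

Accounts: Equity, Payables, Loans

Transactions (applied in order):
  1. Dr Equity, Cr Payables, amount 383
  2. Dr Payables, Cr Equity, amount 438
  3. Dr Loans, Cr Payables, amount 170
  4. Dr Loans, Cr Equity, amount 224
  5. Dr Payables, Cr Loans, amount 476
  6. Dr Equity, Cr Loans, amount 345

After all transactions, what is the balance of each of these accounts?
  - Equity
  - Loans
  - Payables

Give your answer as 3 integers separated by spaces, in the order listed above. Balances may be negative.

After txn 1 (Dr Equity, Cr Payables, amount 383): Equity=383 Payables=-383
After txn 2 (Dr Payables, Cr Equity, amount 438): Equity=-55 Payables=55
After txn 3 (Dr Loans, Cr Payables, amount 170): Equity=-55 Loans=170 Payables=-115
After txn 4 (Dr Loans, Cr Equity, amount 224): Equity=-279 Loans=394 Payables=-115
After txn 5 (Dr Payables, Cr Loans, amount 476): Equity=-279 Loans=-82 Payables=361
After txn 6 (Dr Equity, Cr Loans, amount 345): Equity=66 Loans=-427 Payables=361

Answer: 66 -427 361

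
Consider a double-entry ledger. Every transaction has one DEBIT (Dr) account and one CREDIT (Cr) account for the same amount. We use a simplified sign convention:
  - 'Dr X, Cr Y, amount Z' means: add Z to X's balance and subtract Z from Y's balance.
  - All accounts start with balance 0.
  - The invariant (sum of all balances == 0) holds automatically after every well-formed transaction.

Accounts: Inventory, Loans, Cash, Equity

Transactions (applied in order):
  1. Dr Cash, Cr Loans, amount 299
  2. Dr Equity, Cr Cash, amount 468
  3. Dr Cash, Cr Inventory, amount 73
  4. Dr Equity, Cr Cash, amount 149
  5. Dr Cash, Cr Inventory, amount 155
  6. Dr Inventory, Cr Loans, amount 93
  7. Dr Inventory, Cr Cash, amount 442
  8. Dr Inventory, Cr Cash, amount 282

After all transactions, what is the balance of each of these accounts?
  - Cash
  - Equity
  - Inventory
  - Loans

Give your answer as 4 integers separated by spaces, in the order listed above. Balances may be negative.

After txn 1 (Dr Cash, Cr Loans, amount 299): Cash=299 Loans=-299
After txn 2 (Dr Equity, Cr Cash, amount 468): Cash=-169 Equity=468 Loans=-299
After txn 3 (Dr Cash, Cr Inventory, amount 73): Cash=-96 Equity=468 Inventory=-73 Loans=-299
After txn 4 (Dr Equity, Cr Cash, amount 149): Cash=-245 Equity=617 Inventory=-73 Loans=-299
After txn 5 (Dr Cash, Cr Inventory, amount 155): Cash=-90 Equity=617 Inventory=-228 Loans=-299
After txn 6 (Dr Inventory, Cr Loans, amount 93): Cash=-90 Equity=617 Inventory=-135 Loans=-392
After txn 7 (Dr Inventory, Cr Cash, amount 442): Cash=-532 Equity=617 Inventory=307 Loans=-392
After txn 8 (Dr Inventory, Cr Cash, amount 282): Cash=-814 Equity=617 Inventory=589 Loans=-392

Answer: -814 617 589 -392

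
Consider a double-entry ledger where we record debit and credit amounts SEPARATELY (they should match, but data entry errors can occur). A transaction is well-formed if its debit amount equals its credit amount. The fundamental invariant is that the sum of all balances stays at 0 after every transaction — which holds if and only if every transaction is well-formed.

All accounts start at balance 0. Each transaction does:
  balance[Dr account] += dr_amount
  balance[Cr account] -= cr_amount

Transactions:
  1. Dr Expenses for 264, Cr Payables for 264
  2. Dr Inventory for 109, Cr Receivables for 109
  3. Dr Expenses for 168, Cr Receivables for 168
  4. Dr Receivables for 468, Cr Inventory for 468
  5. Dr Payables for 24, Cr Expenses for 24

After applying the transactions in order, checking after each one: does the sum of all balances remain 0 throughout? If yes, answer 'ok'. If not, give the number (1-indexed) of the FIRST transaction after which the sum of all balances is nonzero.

Answer: ok

Derivation:
After txn 1: dr=264 cr=264 sum_balances=0
After txn 2: dr=109 cr=109 sum_balances=0
After txn 3: dr=168 cr=168 sum_balances=0
After txn 4: dr=468 cr=468 sum_balances=0
After txn 5: dr=24 cr=24 sum_balances=0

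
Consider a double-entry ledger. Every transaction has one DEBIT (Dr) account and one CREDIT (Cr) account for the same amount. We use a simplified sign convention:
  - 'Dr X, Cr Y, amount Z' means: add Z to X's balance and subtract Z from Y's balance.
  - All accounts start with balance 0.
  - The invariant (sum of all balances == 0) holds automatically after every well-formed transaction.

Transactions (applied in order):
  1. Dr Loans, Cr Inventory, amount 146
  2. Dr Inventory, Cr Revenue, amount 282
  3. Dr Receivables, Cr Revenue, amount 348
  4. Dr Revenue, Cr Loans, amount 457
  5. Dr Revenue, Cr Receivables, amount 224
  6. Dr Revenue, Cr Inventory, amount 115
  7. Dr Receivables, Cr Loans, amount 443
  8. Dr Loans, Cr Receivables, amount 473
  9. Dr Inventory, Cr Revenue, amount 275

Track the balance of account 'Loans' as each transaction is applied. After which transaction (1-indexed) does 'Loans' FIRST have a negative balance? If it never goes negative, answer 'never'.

After txn 1: Loans=146
After txn 2: Loans=146
After txn 3: Loans=146
After txn 4: Loans=-311

Answer: 4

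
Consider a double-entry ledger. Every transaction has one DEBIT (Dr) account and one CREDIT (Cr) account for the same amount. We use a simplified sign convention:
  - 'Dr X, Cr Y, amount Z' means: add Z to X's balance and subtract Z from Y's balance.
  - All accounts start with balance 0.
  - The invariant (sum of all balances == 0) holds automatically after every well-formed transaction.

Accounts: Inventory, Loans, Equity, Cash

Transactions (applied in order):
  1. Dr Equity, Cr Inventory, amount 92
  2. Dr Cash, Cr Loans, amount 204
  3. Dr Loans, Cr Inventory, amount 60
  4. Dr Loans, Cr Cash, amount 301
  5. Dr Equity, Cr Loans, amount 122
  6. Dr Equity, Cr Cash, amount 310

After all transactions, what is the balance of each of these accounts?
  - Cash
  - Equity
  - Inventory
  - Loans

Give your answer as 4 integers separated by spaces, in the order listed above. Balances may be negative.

Answer: -407 524 -152 35

Derivation:
After txn 1 (Dr Equity, Cr Inventory, amount 92): Equity=92 Inventory=-92
After txn 2 (Dr Cash, Cr Loans, amount 204): Cash=204 Equity=92 Inventory=-92 Loans=-204
After txn 3 (Dr Loans, Cr Inventory, amount 60): Cash=204 Equity=92 Inventory=-152 Loans=-144
After txn 4 (Dr Loans, Cr Cash, amount 301): Cash=-97 Equity=92 Inventory=-152 Loans=157
After txn 5 (Dr Equity, Cr Loans, amount 122): Cash=-97 Equity=214 Inventory=-152 Loans=35
After txn 6 (Dr Equity, Cr Cash, amount 310): Cash=-407 Equity=524 Inventory=-152 Loans=35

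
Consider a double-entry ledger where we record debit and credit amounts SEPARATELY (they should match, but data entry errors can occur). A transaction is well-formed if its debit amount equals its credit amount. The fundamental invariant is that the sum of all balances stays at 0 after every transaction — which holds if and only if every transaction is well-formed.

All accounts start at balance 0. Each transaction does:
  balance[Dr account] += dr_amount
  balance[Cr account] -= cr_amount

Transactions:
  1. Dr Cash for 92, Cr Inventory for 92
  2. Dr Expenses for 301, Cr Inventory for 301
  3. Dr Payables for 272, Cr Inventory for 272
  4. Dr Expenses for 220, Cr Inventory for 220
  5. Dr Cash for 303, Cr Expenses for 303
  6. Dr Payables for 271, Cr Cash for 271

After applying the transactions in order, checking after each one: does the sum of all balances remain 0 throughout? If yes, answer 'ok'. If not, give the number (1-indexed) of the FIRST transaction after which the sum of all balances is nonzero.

After txn 1: dr=92 cr=92 sum_balances=0
After txn 2: dr=301 cr=301 sum_balances=0
After txn 3: dr=272 cr=272 sum_balances=0
After txn 4: dr=220 cr=220 sum_balances=0
After txn 5: dr=303 cr=303 sum_balances=0
After txn 6: dr=271 cr=271 sum_balances=0

Answer: ok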